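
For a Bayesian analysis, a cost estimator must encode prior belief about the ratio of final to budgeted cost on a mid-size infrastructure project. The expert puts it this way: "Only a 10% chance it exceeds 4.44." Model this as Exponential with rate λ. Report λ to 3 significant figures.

λ ≈ 0.519

P(T > 4.44) = e^(−λ·4.44) = 0.1, so λ = −ln(0.1)/4.44 = 0.519.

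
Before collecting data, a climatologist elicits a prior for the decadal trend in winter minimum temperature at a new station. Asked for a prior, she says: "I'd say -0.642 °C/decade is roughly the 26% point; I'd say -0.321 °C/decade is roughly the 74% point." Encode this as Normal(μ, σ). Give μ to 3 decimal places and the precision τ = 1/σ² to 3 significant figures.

The p-quantile of Normal(μ,σ) is μ + z_p·σ, with z_{0.26} = -0.6433 and z_{0.74} = 0.6433.
Eliminate σ: μ = (z₂·x₁ − z₁·x₂)/(z₂ − z₁) = (0.6433·-0.642 − (-0.6433)·-0.321)/1.287 = -0.482.
Then σ = (x₂ − x₁)/(z₂ − z₁) = (-0.321 − -0.642)/1.287 = 0.249.
Precision τ = 1/σ² = 1/0.2495² = 16.1.

μ = -0.482, τ = 16.1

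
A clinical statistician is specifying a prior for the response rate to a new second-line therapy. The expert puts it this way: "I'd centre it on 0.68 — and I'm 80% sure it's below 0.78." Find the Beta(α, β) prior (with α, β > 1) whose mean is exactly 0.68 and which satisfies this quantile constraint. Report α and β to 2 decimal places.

With mean 0.68 fixed, write α = 0.68s, β = 0.32s where s = α+β.
Need P(θ < 0.78) = 0.8 under Beta(0.68s, 0.32s). Normal approximation: (q−m)/√(m(1−m)/s) ≈ z_{0.8} = 0.842, so s ≈ 0.68·0.32·(0.842)²/(0.78−0.68)² = 15.4.
At s = 15.4: P(θ<0.78) ≈ 0.795. Adjusting to match 0.8 gives s ≈ 15.96.
So α = 0.68·15.96 ≈ 10.85, β = 0.32·15.96 ≈ 5.11.

α ≈ 10.85, β ≈ 5.11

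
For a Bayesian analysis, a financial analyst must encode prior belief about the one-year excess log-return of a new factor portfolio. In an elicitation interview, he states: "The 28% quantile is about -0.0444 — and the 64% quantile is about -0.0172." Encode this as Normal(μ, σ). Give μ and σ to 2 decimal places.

μ = -0.03, σ = 0.03

For Normal(μ,σ), the p-quantile is μ + z_p·σ. Here z_{0.28} = -0.5828, z_{0.64} = 0.3585.
So -0.0444 = μ − 0.5828σ and -0.0172 = μ + 0.3585σ.
Subtracting: σ = (-0.0172 − -0.0444)/(0.3585 − (-0.5828)) = 0.03.
Then μ = -0.0444 − (-0.5828)·0.03 = -0.03.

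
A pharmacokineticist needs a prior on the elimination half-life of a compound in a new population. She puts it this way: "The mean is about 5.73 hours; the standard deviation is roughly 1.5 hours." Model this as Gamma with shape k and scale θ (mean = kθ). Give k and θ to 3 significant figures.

For Gamma(k, scale θ): mean = kθ, variance = kθ², so CV = 1/√k.
CV = SD/mean = 1.5/5.73 = 0.2618, hence k = 1/CV² = 14.6.
Then θ = mean/k = 5.73/14.6 = 0.393.

k ≈ 14.6, θ ≈ 0.393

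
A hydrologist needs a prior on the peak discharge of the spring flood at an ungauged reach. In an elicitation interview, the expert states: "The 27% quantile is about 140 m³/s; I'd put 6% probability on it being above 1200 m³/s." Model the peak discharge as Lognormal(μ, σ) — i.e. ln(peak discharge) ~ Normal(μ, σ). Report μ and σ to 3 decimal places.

μ ≈ 5.549, σ ≈ 0.991

If T ~ Lognormal(μ,σ) then ln T ~ Normal(μ,σ), so the p-quantile of ln T is μ + z_p·σ.
ln(140) = 4.942 and ln(1200) = 7.09; z_{0.27} = -0.6128, z_{0.94} = 1.555.
σ = (7.09 − 4.942)/(1.555 − (-0.6128)) = 0.991.
μ = 4.942 − (-0.6128)·0.991 = 5.549.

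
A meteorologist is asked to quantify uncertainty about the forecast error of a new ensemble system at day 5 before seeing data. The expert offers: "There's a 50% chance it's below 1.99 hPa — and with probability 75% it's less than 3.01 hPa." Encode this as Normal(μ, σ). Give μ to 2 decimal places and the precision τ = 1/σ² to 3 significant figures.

μ = 1.99, τ = 0.437

The p-quantile of Normal(μ,σ) is μ + z_p·σ, with z_{0.5} = 0 and z_{0.75} = 0.6745.
Eliminate σ: μ = (z₂·x₁ − z₁·x₂)/(z₂ − z₁) = (0.6745·1.99 − (0)·3.01)/0.6745 = 1.99.
Then σ = (x₂ − x₁)/(z₂ − z₁) = (3.01 − 1.99)/0.6745 = 1.51.
Precision τ = 1/σ² = 1/1.512² = 0.437.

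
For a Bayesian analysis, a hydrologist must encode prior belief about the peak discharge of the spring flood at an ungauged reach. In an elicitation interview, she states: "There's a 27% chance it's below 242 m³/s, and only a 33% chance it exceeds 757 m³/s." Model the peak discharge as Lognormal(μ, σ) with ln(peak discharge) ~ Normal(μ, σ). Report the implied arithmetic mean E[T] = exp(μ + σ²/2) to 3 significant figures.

E[T] ≈ 845 m³/s

If T ~ Lognormal(μ,σ) then ln T ~ Normal(μ,σ), so the p-quantile of ln T is μ + z_p·σ.
ln(242) = 5.489 and ln(757) = 6.629; z_{0.27} = -0.6128, z_{0.67} = 0.4399.
σ = (6.629 − 5.489)/(0.4399 − (-0.6128)) = 1.083.
μ = 5.489 − (-0.6128)·1.083 = 6.153.
E[T] = exp(μ + σ²/2) = exp(6.153 + 0.5868) = 845 m³/s.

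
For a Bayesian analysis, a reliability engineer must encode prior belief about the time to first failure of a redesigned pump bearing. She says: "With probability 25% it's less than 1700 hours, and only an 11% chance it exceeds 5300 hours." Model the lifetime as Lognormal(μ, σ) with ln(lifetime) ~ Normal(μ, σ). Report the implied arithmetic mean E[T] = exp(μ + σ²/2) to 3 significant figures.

E[T] ≈ 3040 hours

If T ~ Lognormal(μ,σ) then ln T ~ Normal(μ,σ), so the p-quantile of ln T is μ + z_p·σ.
ln(1700) = 7.438 and ln(5300) = 8.575; z_{0.25} = -0.6745, z_{0.89} = 1.227.
σ = (8.575 − 7.438)/(1.227 − (-0.6745)) = 0.598.
μ = 7.438 − (-0.6745)·0.598 = 7.842.
E[T] = exp(μ + σ²/2) = exp(7.842 + 0.1789) = 3040 hours.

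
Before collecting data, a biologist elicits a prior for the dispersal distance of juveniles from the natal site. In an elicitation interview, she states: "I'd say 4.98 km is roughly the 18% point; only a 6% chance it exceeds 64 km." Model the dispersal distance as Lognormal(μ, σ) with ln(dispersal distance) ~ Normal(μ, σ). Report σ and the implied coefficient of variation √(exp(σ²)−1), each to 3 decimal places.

If T ~ Lognormal(μ,σ) then ln T ~ Normal(μ,σ), so the p-quantile of ln T is μ + z_p·σ.
ln(4.98) = 1.605 and ln(64) = 4.159; z_{0.18} = -0.9154, z_{0.94} = 1.555.
σ = (4.159 − 1.605)/(1.555 − (-0.9154)) = 1.034.
μ = 1.605 − (-0.9154)·1.034 = 2.552.
CV = √(exp(σ²)−1) = √(exp(1.0686)−1) = 1.382.

σ ≈ 1.034, CV ≈ 1.382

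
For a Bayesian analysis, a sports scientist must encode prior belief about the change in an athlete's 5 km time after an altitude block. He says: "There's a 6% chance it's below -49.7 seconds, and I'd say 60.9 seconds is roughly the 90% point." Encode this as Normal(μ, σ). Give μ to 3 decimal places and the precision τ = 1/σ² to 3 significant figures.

μ = 10.927, τ = 0.000658

For Normal(μ,σ), the p-quantile is μ + z_p·σ. Here z_{0.06} = -1.555, z_{0.9} = 1.282.
So -49.7 = μ − 1.555σ and 60.9 = μ + 1.282σ.
Subtracting: σ = (60.9 − -49.7)/(1.282 − (-1.555)) = 38.994.
Then μ = -49.7 − (-1.555)·38.994 = 10.927.
Precision τ = 1/σ² = 1/38.99² = 0.000658.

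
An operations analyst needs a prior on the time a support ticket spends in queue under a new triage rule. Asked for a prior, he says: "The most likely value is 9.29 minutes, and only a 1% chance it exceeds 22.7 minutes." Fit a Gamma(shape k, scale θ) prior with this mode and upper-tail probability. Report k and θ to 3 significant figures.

k ≈ 6.91, θ ≈ 1.57

Gamma(k,θ) with k>1 has mode (k−1)θ, so θ = 9.29/(k−1).
Need P(X < 22.7) = 0.99 with θ tied to k this way. Start at k = 2, θ = 9.29: P(X<22.7) ≈ 0.701.
Too low — raise k to concentrate. Iterating converges to k ≈ 6.91.
Then θ = 9.29/(6.91−1) ≈ 1.57.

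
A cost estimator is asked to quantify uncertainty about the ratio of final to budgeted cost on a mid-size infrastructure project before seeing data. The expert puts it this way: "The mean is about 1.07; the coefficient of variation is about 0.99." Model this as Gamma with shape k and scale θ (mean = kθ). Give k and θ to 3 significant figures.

k ≈ 1.02, θ ≈ 1.05

For Gamma(k, scale θ): mean = kθ, variance = kθ², so CV = 1/√k.
CV = 0.99, hence k = 1/CV² = 1.02.
Then θ = mean/k = 1.07/1.02 = 1.05.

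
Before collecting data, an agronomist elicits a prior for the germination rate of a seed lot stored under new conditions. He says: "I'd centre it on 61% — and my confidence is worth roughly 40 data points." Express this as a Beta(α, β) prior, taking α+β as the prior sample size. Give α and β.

Under the effective-sample-size interpretation, Beta(α, β) has prior mean α/(α+β) and prior sample size α+β.
So α+β = 40 and α/(α+β) = 0.61, giving α = 0.61·40 = 24.4 and β = 40 − 24.4 = 15.6.

α = 24.4, β = 15.6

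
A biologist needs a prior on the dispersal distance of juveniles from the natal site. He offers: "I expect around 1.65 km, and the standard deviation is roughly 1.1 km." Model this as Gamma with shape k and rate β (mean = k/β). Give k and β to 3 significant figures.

For Gamma(k, rate β): mean = k/β, variance = k/β², so CV = 1/√k.
CV = SD/mean = 1.1/1.65 = 0.6667, hence k = 1/CV² = 2.25.
Then β = k/mean = 2.25/1.65 = 1.36.

k ≈ 2.25, β ≈ 1.36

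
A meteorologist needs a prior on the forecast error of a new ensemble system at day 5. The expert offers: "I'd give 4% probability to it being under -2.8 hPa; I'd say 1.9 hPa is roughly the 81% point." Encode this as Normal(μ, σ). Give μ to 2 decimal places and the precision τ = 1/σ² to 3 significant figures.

The p-quantile of Normal(μ,σ) is μ + z_p·σ, with z_{0.04} = -1.751 and z_{0.81} = 0.8779.
Eliminate σ: μ = (z₂·x₁ − z₁·x₂)/(z₂ − z₁) = (0.8779·-2.8 − (-1.751)·1.9)/2.629 = 0.33.
Then σ = (x₂ − x₁)/(z₂ − z₁) = (1.9 − -2.8)/2.629 = 1.79.
Precision τ = 1/σ² = 1/1.788² = 0.313.

μ = 0.33, τ = 0.313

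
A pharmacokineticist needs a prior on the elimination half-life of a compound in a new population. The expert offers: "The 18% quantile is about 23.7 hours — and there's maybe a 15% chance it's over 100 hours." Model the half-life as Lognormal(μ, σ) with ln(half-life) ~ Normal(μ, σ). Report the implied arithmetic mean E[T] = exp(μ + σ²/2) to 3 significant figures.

E[T] ≈ 61.1 hours

If T ~ Lognormal(μ,σ) then ln T ~ Normal(μ,σ), so the p-quantile of ln T is μ + z_p·σ.
ln(23.7) = 3.165 and ln(100) = 4.605; z_{0.18} = -0.9154, z_{0.85} = 1.036.
σ = (4.605 − 3.165)/(1.036 − (-0.9154)) = 0.738.
μ = 3.165 − (-0.9154)·0.738 = 3.841.
E[T] = exp(μ + σ²/2) = exp(3.841 + 0.2720) = 61.1 hours.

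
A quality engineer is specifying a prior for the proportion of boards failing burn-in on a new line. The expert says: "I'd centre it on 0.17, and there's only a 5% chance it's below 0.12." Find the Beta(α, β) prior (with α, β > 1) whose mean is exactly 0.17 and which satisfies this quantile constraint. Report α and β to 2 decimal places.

With mean 0.17 fixed, write α = 0.17s, β = 0.83s where s = α+β.
Need P(θ < 0.12) = 0.05 under Beta(0.17s, 0.83s). Normal approximation: (q−m)/√(m(1−m)/s) ≈ z_{0.05} = -1.64, so s ≈ 0.17·0.83·(-1.64)²/(0.12−0.17)² = 152.7.
At s = 152.7: P(θ<0.12) ≈ 0.040. Adjusting to match 0.05 gives s ≈ 135.45.
So α = 0.17·135.45 ≈ 23.03, β = 0.83·135.45 ≈ 112.42.

α ≈ 23.03, β ≈ 112.42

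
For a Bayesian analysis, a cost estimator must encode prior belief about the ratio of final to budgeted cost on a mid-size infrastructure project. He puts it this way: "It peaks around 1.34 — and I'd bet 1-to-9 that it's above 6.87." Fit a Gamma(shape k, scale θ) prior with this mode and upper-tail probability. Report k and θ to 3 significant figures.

k ≈ 1.66, θ ≈ 2.04

Gamma(k,θ) with k>1 has mode (k−1)θ, so θ = 1.34/(k−1).
Need P(X < 6.87) = 0.9 with θ tied to k this way. Start at k = 2, θ = 1.34: P(X<6.87) ≈ 0.964.
Too high — lower k to spread out. Iterating converges to k ≈ 1.66.
Then θ = 1.34/(1.66−1) ≈ 2.04.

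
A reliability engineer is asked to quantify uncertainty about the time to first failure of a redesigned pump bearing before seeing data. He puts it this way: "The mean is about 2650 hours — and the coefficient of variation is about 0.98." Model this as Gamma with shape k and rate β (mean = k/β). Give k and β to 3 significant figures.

For Gamma(k, rate β): mean = k/β, variance = k/β², so CV = 1/√k.
CV = 0.98, hence k = 1/CV² = 1.04.
Then β = k/mean = 1.04/2650 = 0.000393.

k ≈ 1.04, β ≈ 0.000393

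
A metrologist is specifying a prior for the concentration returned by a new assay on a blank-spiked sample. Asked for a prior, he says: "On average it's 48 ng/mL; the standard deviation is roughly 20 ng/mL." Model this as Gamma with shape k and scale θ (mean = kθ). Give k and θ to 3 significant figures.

k ≈ 5.76, θ ≈ 8.33

For Gamma(k, scale θ): mean = kθ, variance = kθ², so CV = 1/√k.
CV = SD/mean = 20/48 = 0.4167, hence k = 1/CV² = 5.76.
Then θ = mean/k = 48/5.76 = 8.33.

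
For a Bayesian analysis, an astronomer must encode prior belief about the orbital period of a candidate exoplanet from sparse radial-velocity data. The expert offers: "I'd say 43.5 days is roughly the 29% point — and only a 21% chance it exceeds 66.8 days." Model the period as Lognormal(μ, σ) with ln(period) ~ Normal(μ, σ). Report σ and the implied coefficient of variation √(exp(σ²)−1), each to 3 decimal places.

σ ≈ 0.315, CV ≈ 0.323

If T ~ Lognormal(μ,σ) then ln T ~ Normal(μ,σ), so the p-quantile of ln T is μ + z_p·σ.
ln(43.5) = 3.773 and ln(66.8) = 4.202; z_{0.29} = -0.5534, z_{0.79} = 0.8064.
σ = (4.202 − 3.773)/(0.8064 − (-0.5534)) = 0.315.
μ = 3.773 − (-0.5534)·0.315 = 3.947.
CV = √(exp(σ²)−1) = √(exp(0.0995)−1) = 0.323.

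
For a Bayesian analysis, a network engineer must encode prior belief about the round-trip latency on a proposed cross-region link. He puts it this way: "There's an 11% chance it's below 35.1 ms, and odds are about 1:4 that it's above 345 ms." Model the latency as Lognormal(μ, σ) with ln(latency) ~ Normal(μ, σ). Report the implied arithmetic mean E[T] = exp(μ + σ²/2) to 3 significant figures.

If T ~ Lognormal(μ,σ) then ln T ~ Normal(μ,σ), so the p-quantile of ln T is μ + z_p·σ.
ln(35.1) = 3.558 and ln(345) = 5.844; z_{0.11} = -1.227, z_{0.8} = 0.8416.
σ = (5.844 − 3.558)/(0.8416 − (-1.227)) = 1.105.
μ = 3.558 − (-1.227)·1.105 = 4.914.
E[T] = exp(μ + σ²/2) = exp(4.914 + 0.6105) = 251 ms.

E[T] ≈ 251 ms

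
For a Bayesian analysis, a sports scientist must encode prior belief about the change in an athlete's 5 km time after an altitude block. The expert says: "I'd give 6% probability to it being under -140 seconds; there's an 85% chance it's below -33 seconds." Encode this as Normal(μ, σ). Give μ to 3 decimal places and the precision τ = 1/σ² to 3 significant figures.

μ = -75.798, τ = 0.000586

For Normal(μ,σ), the p-quantile is μ + z_p·σ. Here z_{0.06} = -1.555, z_{0.85} = 1.036.
So -140 = μ − 1.555σ and -33 = μ + 1.036σ.
Subtracting: σ = (-33 − -140)/(1.036 − (-1.555)) = 41.293.
Then μ = -140 − (-1.555)·41.293 = -75.798.
Precision τ = 1/σ² = 1/41.29² = 0.000586.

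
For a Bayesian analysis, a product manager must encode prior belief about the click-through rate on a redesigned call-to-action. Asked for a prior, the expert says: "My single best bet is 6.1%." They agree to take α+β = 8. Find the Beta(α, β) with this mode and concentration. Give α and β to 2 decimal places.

For α,β > 1 the Beta mode is (α−1)/(α+β−2). With α+β = 8, the mode is (α−1)/6.
Set (α−1)/6 = 0.061 → α = 1 + 0.061·6 = 1.37.
β = 8 − α = 6.63.

α = 1.37, β = 6.63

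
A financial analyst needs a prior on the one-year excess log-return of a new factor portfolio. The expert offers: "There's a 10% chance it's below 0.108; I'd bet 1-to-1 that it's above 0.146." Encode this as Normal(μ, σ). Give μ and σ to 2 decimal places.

The p-quantile of Normal(μ,σ) is μ + z_p·σ, with z_{0.1} = -1.282 and z_{0.5} = 0.
Eliminate σ: μ = (z₂·x₁ − z₁·x₂)/(z₂ − z₁) = (0·0.108 − (-1.282)·0.146)/1.282 = 0.15.
Then σ = (x₂ − x₁)/(z₂ − z₁) = (0.146 − 0.108)/1.282 = 0.03.

μ = 0.15, σ = 0.03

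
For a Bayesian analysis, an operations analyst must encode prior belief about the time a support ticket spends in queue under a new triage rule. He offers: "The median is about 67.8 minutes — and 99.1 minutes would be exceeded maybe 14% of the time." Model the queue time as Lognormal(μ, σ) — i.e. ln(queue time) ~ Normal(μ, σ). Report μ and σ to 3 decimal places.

μ ≈ 4.217, σ ≈ 0.351

If T ~ Lognormal(μ,σ) then ln T ~ Normal(μ,σ), so the p-quantile of ln T is μ + z_p·σ.
ln(67.8) = 4.217 and ln(99.1) = 4.596; z_{0.5} = 0, z_{0.86} = 1.08.
σ = (4.596 − 4.217)/(1.08 − (0)) = 0.351.
μ = 4.217 − (0)·0.351 = 4.217.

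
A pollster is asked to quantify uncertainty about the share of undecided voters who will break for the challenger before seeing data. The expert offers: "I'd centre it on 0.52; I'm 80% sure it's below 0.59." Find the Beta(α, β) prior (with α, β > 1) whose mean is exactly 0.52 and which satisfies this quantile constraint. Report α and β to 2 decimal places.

α ≈ 18.89, β ≈ 17.44

With mean 0.52 fixed, write α = 0.52s, β = 0.48s where s = α+β.
Need P(θ < 0.59) = 0.8 under Beta(0.52s, 0.48s). Normal approximation: (q−m)/√(m(1−m)/s) ≈ z_{0.8} = 0.842, so s ≈ 0.52·0.48·(0.842)²/(0.59−0.52)² = 36.1.
At s = 36.1: P(θ<0.59) ≈ 0.799. Adjusting to match 0.8 gives s ≈ 36.33.
So α = 0.52·36.33 ≈ 18.89, β = 0.48·36.33 ≈ 17.44.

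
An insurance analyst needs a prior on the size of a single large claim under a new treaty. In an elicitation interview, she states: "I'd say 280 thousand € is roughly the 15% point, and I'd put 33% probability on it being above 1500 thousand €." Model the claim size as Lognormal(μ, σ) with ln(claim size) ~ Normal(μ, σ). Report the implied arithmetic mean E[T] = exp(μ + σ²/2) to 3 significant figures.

E[T] ≈ 1740 thousand €

If T ~ Lognormal(μ,σ) then ln T ~ Normal(μ,σ), so the p-quantile of ln T is μ + z_p·σ.
ln(280) = 5.635 and ln(1500) = 7.313; z_{0.15} = -1.036, z_{0.67} = 0.4399.
σ = (7.313 − 5.635)/(0.4399 − (-1.036)) = 1.137.
μ = 5.635 − (-1.036)·1.137 = 6.813.
E[T] = exp(μ + σ²/2) = exp(6.813 + 0.6462) = 1740 thousand €.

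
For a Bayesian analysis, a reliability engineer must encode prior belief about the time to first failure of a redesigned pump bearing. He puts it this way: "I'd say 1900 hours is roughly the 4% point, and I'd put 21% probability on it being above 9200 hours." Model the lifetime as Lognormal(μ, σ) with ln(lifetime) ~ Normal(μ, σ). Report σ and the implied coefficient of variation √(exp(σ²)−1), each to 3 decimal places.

σ ≈ 0.617, CV ≈ 0.680

If T ~ Lognormal(μ,σ) then ln T ~ Normal(μ,σ), so the p-quantile of ln T is μ + z_p·σ.
ln(1900) = 7.55 and ln(9200) = 9.127; z_{0.04} = -1.751, z_{0.79} = 0.8064.
σ = (9.127 − 7.55)/(0.8064 − (-1.751)) = 0.617.
μ = 7.55 − (-1.751)·0.617 = 8.630.
CV = √(exp(σ²)−1) = √(exp(0.3805)−1) = 0.680.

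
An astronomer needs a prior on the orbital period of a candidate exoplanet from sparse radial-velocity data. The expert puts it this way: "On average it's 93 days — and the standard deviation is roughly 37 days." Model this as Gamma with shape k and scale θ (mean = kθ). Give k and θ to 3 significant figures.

For Gamma(k, scale θ): mean = kθ, variance = kθ², so CV = 1/√k.
CV = SD/mean = 37/93 = 0.3978, hence k = 1/CV² = 6.32.
Then θ = mean/k = 93/6.32 = 14.7.

k ≈ 6.32, θ ≈ 14.7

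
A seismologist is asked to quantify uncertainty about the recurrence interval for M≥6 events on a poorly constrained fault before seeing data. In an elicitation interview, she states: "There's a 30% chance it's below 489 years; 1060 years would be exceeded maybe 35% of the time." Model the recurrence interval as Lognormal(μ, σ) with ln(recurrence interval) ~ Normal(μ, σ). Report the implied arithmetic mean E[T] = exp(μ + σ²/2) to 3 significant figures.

If T ~ Lognormal(μ,σ) then ln T ~ Normal(μ,σ), so the p-quantile of ln T is μ + z_p·σ.
ln(489) = 6.192 and ln(1060) = 6.966; z_{0.3} = -0.5244, z_{0.65} = 0.3853.
σ = (6.966 − 6.192)/(0.3853 − (-0.5244)) = 0.850.
μ = 6.192 − (-0.5244)·0.850 = 6.638.
E[T] = exp(μ + σ²/2) = exp(6.638 + 0.3616) = 1100 years.

E[T] ≈ 1100 years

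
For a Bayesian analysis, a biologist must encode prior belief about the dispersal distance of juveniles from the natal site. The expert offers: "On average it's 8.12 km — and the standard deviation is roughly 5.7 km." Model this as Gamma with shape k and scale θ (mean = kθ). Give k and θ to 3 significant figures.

For Gamma(k, scale θ): mean = kθ, variance = kθ², so CV = 1/√k.
CV = SD/mean = 5.7/8.12 = 0.702, hence k = 1/CV² = 2.03.
Then θ = mean/k = 8.12/2.03 = 4.

k ≈ 2.03, θ ≈ 4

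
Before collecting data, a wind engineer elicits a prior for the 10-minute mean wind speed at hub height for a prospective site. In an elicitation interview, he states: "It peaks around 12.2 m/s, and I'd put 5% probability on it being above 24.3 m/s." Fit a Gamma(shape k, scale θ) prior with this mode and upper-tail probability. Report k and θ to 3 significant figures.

k ≈ 6.84, θ ≈ 2.09

Gamma(k,θ) with k>1 has mode (k−1)θ, so θ = 12.2/(k−1).
Need P(X < 24.3) = 0.95 with θ tied to k this way. Start at k = 2, θ = 12.2: P(X<24.3) ≈ 0.592.
Too low — raise k to concentrate. Iterating converges to k ≈ 6.84.
Then θ = 12.2/(6.84−1) ≈ 2.09.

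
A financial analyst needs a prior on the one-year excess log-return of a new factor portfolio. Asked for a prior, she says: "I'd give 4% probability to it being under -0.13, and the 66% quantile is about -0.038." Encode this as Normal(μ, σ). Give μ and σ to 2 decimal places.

The p-quantile of Normal(μ,σ) is μ + z_p·σ, with z_{0.04} = -1.751 and z_{0.66} = 0.4125.
Eliminate σ: μ = (z₂·x₁ − z₁·x₂)/(z₂ − z₁) = (0.4125·-0.13 − (-1.751)·-0.038)/2.163 = -0.06.
Then σ = (x₂ − x₁)/(z₂ − z₁) = (-0.038 − -0.13)/2.163 = 0.04.

μ = -0.06, σ = 0.04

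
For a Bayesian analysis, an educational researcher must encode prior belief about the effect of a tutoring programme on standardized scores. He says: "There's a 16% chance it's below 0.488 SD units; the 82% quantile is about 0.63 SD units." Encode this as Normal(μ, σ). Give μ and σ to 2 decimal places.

μ = 0.56, σ = 0.07

The p-quantile of Normal(μ,σ) is μ + z_p·σ, with z_{0.16} = -0.9945 and z_{0.82} = 0.9154.
Eliminate σ: μ = (z₂·x₁ − z₁·x₂)/(z₂ − z₁) = (0.9154·0.488 − (-0.9945)·0.63)/1.91 = 0.56.
Then σ = (x₂ − x₁)/(z₂ − z₁) = (0.63 − 0.488)/1.91 = 0.07.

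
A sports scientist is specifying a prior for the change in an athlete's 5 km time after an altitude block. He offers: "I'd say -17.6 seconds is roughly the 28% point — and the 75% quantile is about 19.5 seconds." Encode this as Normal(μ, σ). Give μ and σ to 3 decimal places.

μ = -0.402, σ = 29.507

The p-quantile of Normal(μ,σ) is μ + z_p·σ, with z_{0.28} = -0.5828 and z_{0.75} = 0.6745.
Eliminate σ: μ = (z₂·x₁ − z₁·x₂)/(z₂ − z₁) = (0.6745·-17.6 − (-0.5828)·19.5)/1.257 = -0.402.
Then σ = (x₂ − x₁)/(z₂ − z₁) = (19.5 − -17.6)/1.257 = 29.507.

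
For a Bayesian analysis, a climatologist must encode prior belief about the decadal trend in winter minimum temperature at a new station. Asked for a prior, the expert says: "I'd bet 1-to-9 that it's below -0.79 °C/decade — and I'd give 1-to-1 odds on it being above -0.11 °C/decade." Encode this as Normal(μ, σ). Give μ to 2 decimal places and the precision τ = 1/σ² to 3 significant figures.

For Normal(μ,σ), the p-quantile is μ + z_p·σ. Here z_{0.1} = -1.282, z_{0.5} = 0.
So -0.79 = μ − 1.282σ and -0.11 = μ + 0σ.
Subtracting: σ = (-0.11 − -0.79)/(0 − (-1.282)) = 0.53.
Then μ = -0.79 − (-1.282)·0.53 = -0.11.
Precision τ = 1/σ² = 1/0.5306² = 3.55.

μ = -0.11, τ = 3.55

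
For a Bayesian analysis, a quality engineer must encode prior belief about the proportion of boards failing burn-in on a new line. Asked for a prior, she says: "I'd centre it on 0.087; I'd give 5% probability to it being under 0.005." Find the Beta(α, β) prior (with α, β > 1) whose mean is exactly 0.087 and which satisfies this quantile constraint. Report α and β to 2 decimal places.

With mean 0.087 fixed, write α = 0.087s, β = 0.913s where s = α+β.
Need P(θ < 0.005) = 0.05 under Beta(0.087s, 0.913s). Normal approximation: (q−m)/√(m(1−m)/s) ≈ z_{0.05} = -1.64, so s ≈ 0.087·0.913·(-1.64)²/(0.005−0.087)² = 32.0.
At s = 32.0: P(θ<0.005) ≈ 0.001. Adjusting to match 0.05 gives s ≈ 11.61.
So α = 0.087·11.61 ≈ 1.01, β = 0.913·11.61 ≈ 10.60.

α ≈ 1.01, β ≈ 10.60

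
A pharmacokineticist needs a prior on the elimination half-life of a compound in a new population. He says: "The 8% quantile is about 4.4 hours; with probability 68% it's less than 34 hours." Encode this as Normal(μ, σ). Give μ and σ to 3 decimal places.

The p-quantile of Normal(μ,σ) is μ + z_p·σ, with z_{0.08} = -1.405 and z_{0.68} = 0.4677.
Eliminate σ: μ = (z₂·x₁ − z₁·x₂)/(z₂ − z₁) = (0.4677·4.4 − (-1.405)·34)/1.873 = 26.608.
Then σ = (x₂ − x₁)/(z₂ − z₁) = (34 − 4.4)/1.873 = 15.805.

μ = 26.608, σ = 15.805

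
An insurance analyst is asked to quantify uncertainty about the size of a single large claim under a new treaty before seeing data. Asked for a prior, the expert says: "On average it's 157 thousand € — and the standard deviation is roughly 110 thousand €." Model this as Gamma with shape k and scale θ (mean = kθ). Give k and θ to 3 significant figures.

For Gamma(k, scale θ): mean = kθ, variance = kθ², so CV = 1/√k.
CV = SD/mean = 110/157 = 0.7006, hence k = 1/CV² = 2.04.
Then θ = mean/k = 157/2.04 = 77.1.

k ≈ 2.04, θ ≈ 77.1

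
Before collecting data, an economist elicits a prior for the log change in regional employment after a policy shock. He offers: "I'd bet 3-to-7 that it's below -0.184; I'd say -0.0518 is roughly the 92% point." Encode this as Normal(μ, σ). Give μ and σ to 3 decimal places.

μ = -0.148, σ = 0.069

For Normal(μ,σ), the p-quantile is μ + z_p·σ. Here z_{0.3} = -0.5244, z_{0.92} = 1.405.
So -0.184 = μ − 0.5244σ and -0.0518 = μ + 1.405σ.
Subtracting: σ = (-0.0518 − -0.184)/(1.405 − (-0.5244)) = 0.069.
Then μ = -0.184 − (-0.5244)·0.069 = -0.148.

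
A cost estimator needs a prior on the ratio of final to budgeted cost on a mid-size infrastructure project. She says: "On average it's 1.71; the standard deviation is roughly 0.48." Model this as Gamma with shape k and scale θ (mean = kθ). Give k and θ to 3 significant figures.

k ≈ 12.7, θ ≈ 0.135

For Gamma(k, scale θ): mean = kθ, variance = kθ², so CV = 1/√k.
CV = SD/mean = 0.48/1.71 = 0.2807, hence k = 1/CV² = 12.7.
Then θ = mean/k = 1.71/12.7 = 0.135.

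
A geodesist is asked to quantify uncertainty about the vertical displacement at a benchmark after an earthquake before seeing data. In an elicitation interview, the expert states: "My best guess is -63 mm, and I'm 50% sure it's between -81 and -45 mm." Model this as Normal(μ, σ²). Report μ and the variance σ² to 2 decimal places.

A symmetric 50% interval runs μ ± z·σ with z = 0.6745.
Half-width = 18, so σ = 18/0.6745 = 26.687 and σ² = 712.19.
μ is the stated best guess, -63.00.

μ = -63.00, σ² = 712.19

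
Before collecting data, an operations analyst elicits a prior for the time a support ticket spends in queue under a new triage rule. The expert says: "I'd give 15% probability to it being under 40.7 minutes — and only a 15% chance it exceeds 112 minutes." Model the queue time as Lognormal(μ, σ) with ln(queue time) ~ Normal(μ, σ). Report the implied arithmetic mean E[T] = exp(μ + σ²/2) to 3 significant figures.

E[T] ≈ 76.1 minutes

If T ~ Lognormal(μ,σ) then ln T ~ Normal(μ,σ), so the p-quantile of ln T is μ + z_p·σ.
ln(40.7) = 3.706 and ln(112) = 4.718; z_{0.15} = -1.036, z_{0.85} = 1.036.
σ = (4.718 − 3.706)/(1.036 − (-1.036)) = 0.488.
μ = 3.706 − (-1.036)·0.488 = 4.212.
E[T] = exp(μ + σ²/2) = exp(4.212 + 0.1192) = 76.1 minutes.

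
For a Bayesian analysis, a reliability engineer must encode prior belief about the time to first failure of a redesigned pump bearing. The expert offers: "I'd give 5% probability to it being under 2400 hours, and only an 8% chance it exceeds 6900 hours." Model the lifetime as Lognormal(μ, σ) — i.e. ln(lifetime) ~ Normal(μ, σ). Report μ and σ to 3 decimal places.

If T ~ Lognormal(μ,σ) then ln T ~ Normal(μ,σ), so the p-quantile of ln T is μ + z_p·σ.
ln(2400) = 7.783 and ln(6900) = 8.839; z_{0.05} = -1.645, z_{0.92} = 1.405.
σ = (8.839 − 7.783)/(1.405 − (-1.645)) = 0.346.
μ = 7.783 − (-1.645)·0.346 = 8.353.

μ ≈ 8.353, σ ≈ 0.346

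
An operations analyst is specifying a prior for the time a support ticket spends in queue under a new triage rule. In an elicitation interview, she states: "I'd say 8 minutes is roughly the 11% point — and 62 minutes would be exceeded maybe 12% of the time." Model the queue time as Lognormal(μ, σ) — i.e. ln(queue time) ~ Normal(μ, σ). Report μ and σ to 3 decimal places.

If T ~ Lognormal(μ,σ) then ln T ~ Normal(μ,σ), so the p-quantile of ln T is μ + z_p·σ.
ln(8) = 2.079 and ln(62) = 4.127; z_{0.11} = -1.227, z_{0.88} = 1.175.
σ = (4.127 − 2.079)/(1.175 − (-1.227)) = 0.853.
μ = 2.079 − (-1.227)·0.853 = 3.125.

μ ≈ 3.125, σ ≈ 0.853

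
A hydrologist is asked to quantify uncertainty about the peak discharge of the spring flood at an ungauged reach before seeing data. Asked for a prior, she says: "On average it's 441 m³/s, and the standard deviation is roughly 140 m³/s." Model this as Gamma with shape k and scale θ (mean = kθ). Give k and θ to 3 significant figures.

For Gamma(k, scale θ): mean = kθ, variance = kθ², so CV = 1/√k.
CV = SD/mean = 140/441 = 0.3175, hence k = 1/CV² = 9.92.
Then θ = mean/k = 441/9.92 = 44.4.

k ≈ 9.92, θ ≈ 44.4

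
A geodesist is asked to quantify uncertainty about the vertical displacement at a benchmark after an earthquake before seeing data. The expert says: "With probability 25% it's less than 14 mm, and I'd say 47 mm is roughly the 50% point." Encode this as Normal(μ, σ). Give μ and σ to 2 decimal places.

μ = 47.00, σ = 48.93

For Normal(μ,σ), the p-quantile is μ + z_p·σ. Here z_{0.25} = -0.6745, z_{0.5} = 0.
So 14 = μ − 0.6745σ and 47 = μ + 0σ.
Subtracting: σ = (47 − 14)/(0 − (-0.6745)) = 48.93.
Then μ = 14 − (-0.6745)·48.93 = 47.00.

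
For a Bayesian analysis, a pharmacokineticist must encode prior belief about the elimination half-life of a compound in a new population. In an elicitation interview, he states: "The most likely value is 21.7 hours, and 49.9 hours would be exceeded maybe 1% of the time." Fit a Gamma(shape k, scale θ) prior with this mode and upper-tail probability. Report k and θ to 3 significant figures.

Gamma(k,θ) with k>1 has mode (k−1)θ, so θ = 21.7/(k−1).
Need P(X < 49.9) = 0.99 with θ tied to k this way. Start at k = 2, θ = 21.7: P(X<49.9) ≈ 0.669.
Too low — raise k to concentrate. Iterating converges to k ≈ 7.89.
Then θ = 21.7/(7.89−1) ≈ 3.15.

k ≈ 7.89, θ ≈ 3.15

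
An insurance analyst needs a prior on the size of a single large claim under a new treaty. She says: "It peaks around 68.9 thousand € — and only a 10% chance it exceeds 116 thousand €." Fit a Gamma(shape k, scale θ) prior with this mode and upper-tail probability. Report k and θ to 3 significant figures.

Gamma(k,θ) with k>1 has mode (k−1)θ, so θ = 68.9/(k−1).
Need P(X < 116) = 0.9 with θ tied to k this way. Start at k = 2, θ = 68.9: P(X<116) ≈ 0.502.
Too low — raise k to concentrate. Iterating converges to k ≈ 7.97.
Then θ = 68.9/(7.97−1) ≈ 9.89.

k ≈ 7.97, θ ≈ 9.89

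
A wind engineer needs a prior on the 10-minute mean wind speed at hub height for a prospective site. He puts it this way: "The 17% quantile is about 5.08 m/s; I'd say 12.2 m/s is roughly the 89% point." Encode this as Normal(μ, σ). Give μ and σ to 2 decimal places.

The p-quantile of Normal(μ,σ) is μ + z_p·σ, with z_{0.17} = -0.9542 and z_{0.89} = 1.227.
Eliminate σ: μ = (z₂·x₁ − z₁·x₂)/(z₂ − z₁) = (1.227·5.08 − (-0.9542)·12.2)/2.181 = 8.20.
Then σ = (x₂ − x₁)/(z₂ − z₁) = (12.2 − 5.08)/2.181 = 3.27.

μ = 8.20, σ = 3.27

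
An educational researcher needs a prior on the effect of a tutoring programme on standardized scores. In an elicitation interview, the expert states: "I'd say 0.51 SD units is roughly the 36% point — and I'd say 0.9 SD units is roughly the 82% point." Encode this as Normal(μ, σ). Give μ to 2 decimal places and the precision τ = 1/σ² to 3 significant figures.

The p-quantile of Normal(μ,σ) is μ + z_p·σ, with z_{0.36} = -0.3585 and z_{0.82} = 0.9154.
Eliminate σ: μ = (z₂·x₁ − z₁·x₂)/(z₂ − z₁) = (0.9154·0.51 − (-0.3585)·0.9)/1.274 = 0.62.
Then σ = (x₂ − x₁)/(z₂ − z₁) = (0.9 − 0.51)/1.274 = 0.31.
Precision τ = 1/σ² = 1/0.3062² = 10.7.

μ = 0.62, τ = 10.7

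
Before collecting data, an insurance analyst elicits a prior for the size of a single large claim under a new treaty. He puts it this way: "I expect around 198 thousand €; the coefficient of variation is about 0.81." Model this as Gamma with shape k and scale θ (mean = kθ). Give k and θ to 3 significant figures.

For Gamma(k, scale θ): mean = kθ, variance = kθ², so CV = 1/√k.
CV = 0.81, hence k = 1/CV² = 1.52.
Then θ = mean/k = 198/1.52 = 130.

k ≈ 1.52, θ ≈ 130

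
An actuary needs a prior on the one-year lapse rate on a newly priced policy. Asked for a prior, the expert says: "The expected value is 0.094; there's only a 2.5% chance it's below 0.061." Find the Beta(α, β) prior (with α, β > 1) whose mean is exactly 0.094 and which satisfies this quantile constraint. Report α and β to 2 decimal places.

With mean 0.094 fixed, write α = 0.094s, β = 0.906s where s = α+β.
Need P(θ < 0.061) = 0.025 under Beta(0.094s, 0.906s). Normal approximation: (q−m)/√(m(1−m)/s) ≈ z_{0.025} = -1.96, so s ≈ 0.094·0.906·(-1.96)²/(0.061−0.094)² = 300.4.
At s = 300.4: P(θ<0.061) ≈ 0.015. Adjusting to match 0.025 gives s ≈ 248.40.
So α = 0.094·248.40 ≈ 23.35, β = 0.906·248.40 ≈ 225.05.

α ≈ 23.35, β ≈ 225.05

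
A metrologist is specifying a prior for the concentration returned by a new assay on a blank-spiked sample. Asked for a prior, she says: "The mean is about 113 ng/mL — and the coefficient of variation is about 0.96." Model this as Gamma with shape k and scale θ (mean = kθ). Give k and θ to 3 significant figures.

For Gamma(k, scale θ): mean = kθ, variance = kθ², so CV = 1/√k.
CV = 0.96, hence k = 1/CV² = 1.09.
Then θ = mean/k = 113/1.09 = 104.

k ≈ 1.09, θ ≈ 104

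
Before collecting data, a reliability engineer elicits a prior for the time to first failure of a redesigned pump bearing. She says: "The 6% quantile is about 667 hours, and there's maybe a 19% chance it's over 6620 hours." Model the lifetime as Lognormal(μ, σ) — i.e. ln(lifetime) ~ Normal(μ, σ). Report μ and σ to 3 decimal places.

If T ~ Lognormal(μ,σ) then ln T ~ Normal(μ,σ), so the p-quantile of ln T is μ + z_p·σ.
ln(667) = 6.503 and ln(6620) = 8.798; z_{0.06} = -1.555, z_{0.81} = 0.8779.
σ = (8.798 − 6.503)/(0.8779 − (-1.555)) = 0.943.
μ = 6.503 − (-1.555)·0.943 = 7.970.

μ ≈ 7.970, σ ≈ 0.943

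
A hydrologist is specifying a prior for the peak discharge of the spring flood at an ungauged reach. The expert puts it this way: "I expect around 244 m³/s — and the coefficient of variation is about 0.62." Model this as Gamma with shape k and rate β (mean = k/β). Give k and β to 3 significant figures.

k ≈ 2.6, β ≈ 0.0107

For Gamma(k, rate β): mean = k/β, variance = k/β², so CV = 1/√k.
CV = 0.62, hence k = 1/CV² = 2.6.
Then β = k/mean = 2.6/244 = 0.0107.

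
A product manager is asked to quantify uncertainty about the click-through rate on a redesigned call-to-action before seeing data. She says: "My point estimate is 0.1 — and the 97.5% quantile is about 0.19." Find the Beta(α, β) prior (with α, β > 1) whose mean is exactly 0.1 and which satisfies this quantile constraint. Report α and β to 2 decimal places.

With mean 0.1 fixed, write α = 0.1s, β = 0.9s where s = α+β.
Need P(θ < 0.19) = 0.975 under Beta(0.1s, 0.9s). Normal approximation: (q−m)/√(m(1−m)/s) ≈ z_{0.975} = 1.96, so s ≈ 0.1·0.9·(1.96)²/(0.19−0.1)² = 42.7.
At s = 42.7: P(θ<0.19) ≈ 0.959. Adjusting to match 0.975 gives s ≈ 56.19.
So α = 0.1·56.19 ≈ 5.62, β = 0.9·56.19 ≈ 50.57.

α ≈ 5.62, β ≈ 50.57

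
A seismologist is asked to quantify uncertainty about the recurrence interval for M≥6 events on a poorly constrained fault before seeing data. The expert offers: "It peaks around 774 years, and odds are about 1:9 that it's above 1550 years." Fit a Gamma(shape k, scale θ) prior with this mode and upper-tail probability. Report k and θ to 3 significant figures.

Gamma(k,θ) with k>1 has mode (k−1)θ, so θ = 774/(k−1).
Need P(X < 1550) = 0.9 with θ tied to k this way. Start at k = 2, θ = 774: P(X<1550) ≈ 0.595.
Too low — raise k to concentrate. Iterating converges to k ≈ 4.98.
Then θ = 774/(4.98−1) ≈ 195.

k ≈ 4.98, θ ≈ 195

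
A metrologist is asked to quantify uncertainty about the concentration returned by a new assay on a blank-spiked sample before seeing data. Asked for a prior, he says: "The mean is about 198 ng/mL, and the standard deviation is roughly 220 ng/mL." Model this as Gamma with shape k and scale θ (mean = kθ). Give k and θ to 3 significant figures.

For Gamma(k, scale θ): mean = kθ, variance = kθ², so CV = 1/√k.
CV = SD/mean = 220/198 = 1.111, hence k = 1/CV² = 0.81.
Then θ = mean/k = 198/0.81 = 244.

k ≈ 0.81, θ ≈ 244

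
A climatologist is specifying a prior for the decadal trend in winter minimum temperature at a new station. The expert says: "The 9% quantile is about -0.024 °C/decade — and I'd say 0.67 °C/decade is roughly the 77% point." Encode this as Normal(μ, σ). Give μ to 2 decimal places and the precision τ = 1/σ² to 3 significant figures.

μ = 0.42, τ = 8.98

For Normal(μ,σ), the p-quantile is μ + z_p·σ. Here z_{0.09} = -1.341, z_{0.77} = 0.7388.
So -0.024 = μ − 1.341σ and 0.67 = μ + 0.7388σ.
Subtracting: σ = (0.67 − -0.024)/(0.7388 − (-1.341)) = 0.33.
Then μ = -0.024 − (-1.341)·0.33 = 0.42.
Precision τ = 1/σ² = 1/0.3337² = 8.98.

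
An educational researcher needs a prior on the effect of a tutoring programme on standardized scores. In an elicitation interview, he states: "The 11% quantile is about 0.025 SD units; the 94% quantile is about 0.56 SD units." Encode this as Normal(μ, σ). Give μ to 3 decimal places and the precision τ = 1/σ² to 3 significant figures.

μ = 0.261, τ = 27

For Normal(μ,σ), the p-quantile is μ + z_p·σ. Here z_{0.11} = -1.227, z_{0.94} = 1.555.
So 0.025 = μ − 1.227σ and 0.56 = μ + 1.555σ.
Subtracting: σ = (0.56 − 0.025)/(1.555 − (-1.227)) = 0.192.
Then μ = 0.025 − (-1.227)·0.192 = 0.261.
Precision τ = 1/σ² = 1/0.1924² = 27.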